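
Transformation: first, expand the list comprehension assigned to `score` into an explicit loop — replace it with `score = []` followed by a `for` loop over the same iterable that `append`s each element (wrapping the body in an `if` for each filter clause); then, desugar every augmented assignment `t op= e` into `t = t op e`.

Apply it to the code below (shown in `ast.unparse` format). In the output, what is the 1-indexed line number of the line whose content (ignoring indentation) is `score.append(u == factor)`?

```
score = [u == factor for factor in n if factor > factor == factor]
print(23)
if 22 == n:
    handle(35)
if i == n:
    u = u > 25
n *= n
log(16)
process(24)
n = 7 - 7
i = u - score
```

Transformed code:
score = []
for factor in n:
    if factor > factor == factor:
        score.append(u == factor)
print(23)
if 22 == n:
    handle(35)
if i == n:
    u = u > 25
n = n * n
log(16)
process(24)
n = 7 - 7
i = u - score

4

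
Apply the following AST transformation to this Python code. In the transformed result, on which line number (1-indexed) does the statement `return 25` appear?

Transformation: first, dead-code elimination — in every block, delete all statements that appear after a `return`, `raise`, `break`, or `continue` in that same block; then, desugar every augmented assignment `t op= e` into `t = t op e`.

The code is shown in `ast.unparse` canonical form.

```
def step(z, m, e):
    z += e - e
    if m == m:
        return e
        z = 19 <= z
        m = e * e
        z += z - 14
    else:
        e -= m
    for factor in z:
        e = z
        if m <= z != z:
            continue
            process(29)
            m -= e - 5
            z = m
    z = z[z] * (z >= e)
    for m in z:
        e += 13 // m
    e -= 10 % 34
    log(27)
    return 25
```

Transformed code:
def step(z, m, e):
    z = z + (e - e)
    if m == m:
        return e
    else:
        e = e - m
    for factor in z:
        e = z
        if m <= z != z:
            continue
    z = z[z] * (z >= e)
    for m in z:
        e = e + 13 // m
    e = e - 10 % 34
    log(27)
    return 25

16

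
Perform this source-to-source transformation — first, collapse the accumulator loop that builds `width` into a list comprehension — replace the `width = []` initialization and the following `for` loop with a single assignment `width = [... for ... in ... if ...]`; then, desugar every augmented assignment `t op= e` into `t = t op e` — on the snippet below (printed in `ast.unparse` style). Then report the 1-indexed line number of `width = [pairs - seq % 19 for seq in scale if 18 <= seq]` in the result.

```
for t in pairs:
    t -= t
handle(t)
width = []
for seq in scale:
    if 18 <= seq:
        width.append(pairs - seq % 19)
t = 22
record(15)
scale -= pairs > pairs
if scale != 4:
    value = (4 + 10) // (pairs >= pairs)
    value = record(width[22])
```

Transformed code:
for t in pairs:
    t = t - t
handle(t)
width = [pairs - seq % 19 for seq in scale if 18 <= seq]
t = 22
record(15)
scale = scale - (pairs > pairs)
if scale != 4:
    value = (4 + 10) // (pairs >= pairs)
    value = record(width[22])

4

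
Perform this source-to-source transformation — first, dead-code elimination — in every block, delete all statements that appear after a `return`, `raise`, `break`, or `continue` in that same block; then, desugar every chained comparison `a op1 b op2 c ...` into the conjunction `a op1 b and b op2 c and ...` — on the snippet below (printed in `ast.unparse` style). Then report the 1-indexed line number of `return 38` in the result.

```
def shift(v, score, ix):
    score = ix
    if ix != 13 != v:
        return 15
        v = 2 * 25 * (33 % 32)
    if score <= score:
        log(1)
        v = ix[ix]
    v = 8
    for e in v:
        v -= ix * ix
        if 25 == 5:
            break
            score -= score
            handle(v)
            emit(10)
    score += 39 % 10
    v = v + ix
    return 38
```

15

Transformed code:
def shift(v, score, ix):
    score = ix
    if ix != 13 and 13 != v:
        return 15
    if score <= score:
        log(1)
        v = ix[ix]
    v = 8
    for e in v:
        v -= ix * ix
        if 25 == 5:
            break
    score += 39 % 10
    v = v + ix
    return 38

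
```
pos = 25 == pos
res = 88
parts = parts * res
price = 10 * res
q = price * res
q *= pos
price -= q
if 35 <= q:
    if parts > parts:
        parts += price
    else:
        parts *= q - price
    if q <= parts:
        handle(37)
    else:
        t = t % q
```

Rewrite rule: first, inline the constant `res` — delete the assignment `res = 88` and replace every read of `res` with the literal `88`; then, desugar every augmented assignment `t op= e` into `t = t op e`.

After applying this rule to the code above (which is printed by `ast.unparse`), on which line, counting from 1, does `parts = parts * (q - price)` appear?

Transformed code:
pos = 25 == pos
parts = parts * 88
price = 10 * 88
q = price * 88
q = q * pos
price = price - q
if 35 <= q:
    if parts > parts:
        parts = parts + price
    else:
        parts = parts * (q - price)
    if q <= parts:
        handle(37)
    else:
        t = t % q

11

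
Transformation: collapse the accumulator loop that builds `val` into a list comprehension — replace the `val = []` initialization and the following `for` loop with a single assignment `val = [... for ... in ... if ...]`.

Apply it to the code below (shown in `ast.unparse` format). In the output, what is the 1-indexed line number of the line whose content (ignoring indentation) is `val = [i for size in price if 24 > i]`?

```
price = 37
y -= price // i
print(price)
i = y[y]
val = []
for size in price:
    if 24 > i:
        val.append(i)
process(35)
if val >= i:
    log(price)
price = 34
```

5

Transformed code:
price = 37
y -= price // i
print(price)
i = y[y]
val = [i for size in price if 24 > i]
process(35)
if val >= i:
    log(price)
price = 34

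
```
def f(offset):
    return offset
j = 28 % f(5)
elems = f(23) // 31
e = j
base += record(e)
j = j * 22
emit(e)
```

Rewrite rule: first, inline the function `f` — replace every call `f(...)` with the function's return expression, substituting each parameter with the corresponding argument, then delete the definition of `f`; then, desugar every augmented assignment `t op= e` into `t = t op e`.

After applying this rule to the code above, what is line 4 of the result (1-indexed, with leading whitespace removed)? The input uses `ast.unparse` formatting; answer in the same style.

base = base + record(e)

Transformed code:
j = 28 % 5
elems = 23 // 31
e = j
base = base + record(e)
j = j * 22
emit(e)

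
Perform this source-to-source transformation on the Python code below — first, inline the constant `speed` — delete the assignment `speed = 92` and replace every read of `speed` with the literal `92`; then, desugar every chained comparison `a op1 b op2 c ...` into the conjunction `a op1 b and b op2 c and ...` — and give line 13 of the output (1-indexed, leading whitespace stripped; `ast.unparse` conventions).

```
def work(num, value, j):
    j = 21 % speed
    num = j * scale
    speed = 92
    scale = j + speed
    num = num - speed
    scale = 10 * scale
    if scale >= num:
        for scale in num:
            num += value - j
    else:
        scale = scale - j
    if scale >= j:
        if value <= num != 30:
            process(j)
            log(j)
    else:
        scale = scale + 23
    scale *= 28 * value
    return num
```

Transformed code:
def work(num, value, j):
    j = 21 % 92
    num = j * scale
    scale = j + 92
    num = num - 92
    scale = 10 * scale
    if scale >= num:
        for scale in num:
            num += value - j
    else:
        scale = scale - j
    if scale >= j:
        if value <= num and num != 30:
            process(j)
            log(j)
    else:
        scale = scale + 23
    scale *= 28 * value
    return num

if value <= num and num != 30:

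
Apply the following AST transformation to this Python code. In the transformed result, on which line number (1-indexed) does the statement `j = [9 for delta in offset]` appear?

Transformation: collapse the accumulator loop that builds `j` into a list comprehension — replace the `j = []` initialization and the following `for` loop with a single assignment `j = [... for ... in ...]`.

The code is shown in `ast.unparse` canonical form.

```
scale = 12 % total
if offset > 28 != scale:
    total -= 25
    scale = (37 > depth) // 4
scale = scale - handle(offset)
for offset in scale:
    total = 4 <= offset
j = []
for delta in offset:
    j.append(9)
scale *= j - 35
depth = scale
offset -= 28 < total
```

Transformed code:
scale = 12 % total
if offset > 28 != scale:
    total -= 25
    scale = (37 > depth) // 4
scale = scale - handle(offset)
for offset in scale:
    total = 4 <= offset
j = [9 for delta in offset]
scale *= j - 35
depth = scale
offset -= 28 < total

8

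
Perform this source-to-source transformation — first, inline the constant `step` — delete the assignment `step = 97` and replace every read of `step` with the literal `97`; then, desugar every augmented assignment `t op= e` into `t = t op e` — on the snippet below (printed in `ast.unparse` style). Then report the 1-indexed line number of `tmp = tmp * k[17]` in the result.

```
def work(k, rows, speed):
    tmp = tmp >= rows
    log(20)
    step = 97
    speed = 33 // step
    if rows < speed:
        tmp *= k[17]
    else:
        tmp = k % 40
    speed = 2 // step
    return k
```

6

Transformed code:
def work(k, rows, speed):
    tmp = tmp >= rows
    log(20)
    speed = 33 // 97
    if rows < speed:
        tmp = tmp * k[17]
    else:
        tmp = k % 40
    speed = 2 // 97
    return k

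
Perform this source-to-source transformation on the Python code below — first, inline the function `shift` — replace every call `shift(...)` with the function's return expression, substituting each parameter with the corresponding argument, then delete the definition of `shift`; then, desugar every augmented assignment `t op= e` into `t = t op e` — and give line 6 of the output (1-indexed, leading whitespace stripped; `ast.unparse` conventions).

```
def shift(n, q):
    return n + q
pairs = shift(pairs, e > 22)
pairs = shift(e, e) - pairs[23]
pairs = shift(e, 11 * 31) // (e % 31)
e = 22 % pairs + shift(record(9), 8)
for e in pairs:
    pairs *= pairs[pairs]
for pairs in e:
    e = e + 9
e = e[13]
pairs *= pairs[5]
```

Transformed code:
pairs = pairs + (e > 22)
pairs = e + e - pairs[23]
pairs = (e + 11 * 31) // (e % 31)
e = 22 % pairs + (record(9) + 8)
for e in pairs:
    pairs = pairs * pairs[pairs]
for pairs in e:
    e = e + 9
e = e[13]
pairs = pairs * pairs[5]

pairs = pairs * pairs[pairs]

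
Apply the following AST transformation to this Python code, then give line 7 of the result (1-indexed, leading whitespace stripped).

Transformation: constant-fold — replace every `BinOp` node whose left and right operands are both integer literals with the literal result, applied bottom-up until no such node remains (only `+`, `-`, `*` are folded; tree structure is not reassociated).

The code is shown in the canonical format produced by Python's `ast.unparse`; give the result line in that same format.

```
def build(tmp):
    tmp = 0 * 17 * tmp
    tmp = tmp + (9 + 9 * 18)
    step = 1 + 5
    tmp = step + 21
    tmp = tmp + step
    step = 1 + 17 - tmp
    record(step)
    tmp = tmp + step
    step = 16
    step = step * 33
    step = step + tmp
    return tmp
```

Transformed code:
def build(tmp):
    tmp = 0 * tmp
    tmp = tmp + 171
    step = 6
    tmp = step + 21
    tmp = tmp + step
    step = 18 - tmp
    record(step)
    tmp = tmp + step
    step = 16
    step = step * 33
    step = step + tmp
    return tmp

step = 18 - tmp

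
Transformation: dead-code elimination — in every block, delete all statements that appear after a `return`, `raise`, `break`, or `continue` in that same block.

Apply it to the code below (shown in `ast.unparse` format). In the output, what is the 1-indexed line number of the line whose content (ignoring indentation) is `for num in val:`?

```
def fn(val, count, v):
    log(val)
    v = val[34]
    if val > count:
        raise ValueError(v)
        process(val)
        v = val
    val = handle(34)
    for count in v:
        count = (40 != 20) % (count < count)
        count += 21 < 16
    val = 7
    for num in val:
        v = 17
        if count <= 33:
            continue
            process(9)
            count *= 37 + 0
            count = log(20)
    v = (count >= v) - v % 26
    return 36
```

Transformed code:
def fn(val, count, v):
    log(val)
    v = val[34]
    if val > count:
        raise ValueError(v)
    val = handle(34)
    for count in v:
        count = (40 != 20) % (count < count)
        count += 21 < 16
    val = 7
    for num in val:
        v = 17
        if count <= 33:
            continue
    v = (count >= v) - v % 26
    return 36

11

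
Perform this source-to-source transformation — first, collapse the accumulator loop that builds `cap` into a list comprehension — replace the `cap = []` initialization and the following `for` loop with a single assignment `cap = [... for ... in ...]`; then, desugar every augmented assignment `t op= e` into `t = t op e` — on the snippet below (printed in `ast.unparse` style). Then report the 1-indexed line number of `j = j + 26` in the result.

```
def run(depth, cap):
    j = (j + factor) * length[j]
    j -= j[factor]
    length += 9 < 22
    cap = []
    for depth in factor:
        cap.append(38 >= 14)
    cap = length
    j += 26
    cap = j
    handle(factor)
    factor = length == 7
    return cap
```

Transformed code:
def run(depth, cap):
    j = (j + factor) * length[j]
    j = j - j[factor]
    length = length + (9 < 22)
    cap = [38 >= 14 for depth in factor]
    cap = length
    j = j + 26
    cap = j
    handle(factor)
    factor = length == 7
    return cap

7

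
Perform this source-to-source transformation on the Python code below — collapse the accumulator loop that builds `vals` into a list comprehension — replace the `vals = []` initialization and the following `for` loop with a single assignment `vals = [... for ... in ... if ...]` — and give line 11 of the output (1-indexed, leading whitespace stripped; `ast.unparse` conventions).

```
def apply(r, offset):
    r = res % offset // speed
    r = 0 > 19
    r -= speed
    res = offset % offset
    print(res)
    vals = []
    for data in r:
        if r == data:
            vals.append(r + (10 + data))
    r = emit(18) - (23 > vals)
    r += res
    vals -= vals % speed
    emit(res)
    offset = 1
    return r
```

emit(res)

Transformed code:
def apply(r, offset):
    r = res % offset // speed
    r = 0 > 19
    r -= speed
    res = offset % offset
    print(res)
    vals = [r + (10 + data) for data in r if r == data]
    r = emit(18) - (23 > vals)
    r += res
    vals -= vals % speed
    emit(res)
    offset = 1
    return r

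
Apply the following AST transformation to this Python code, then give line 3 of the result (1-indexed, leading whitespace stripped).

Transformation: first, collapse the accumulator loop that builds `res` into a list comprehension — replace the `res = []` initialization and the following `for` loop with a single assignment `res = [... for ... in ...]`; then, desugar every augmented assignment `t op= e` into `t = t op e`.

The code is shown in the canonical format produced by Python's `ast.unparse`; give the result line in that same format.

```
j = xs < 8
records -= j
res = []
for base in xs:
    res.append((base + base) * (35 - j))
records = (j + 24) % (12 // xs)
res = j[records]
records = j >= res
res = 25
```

Transformed code:
j = xs < 8
records = records - j
res = [(base + base) * (35 - j) for base in xs]
records = (j + 24) % (12 // xs)
res = j[records]
records = j >= res
res = 25

res = [(base + base) * (35 - j) for base in xs]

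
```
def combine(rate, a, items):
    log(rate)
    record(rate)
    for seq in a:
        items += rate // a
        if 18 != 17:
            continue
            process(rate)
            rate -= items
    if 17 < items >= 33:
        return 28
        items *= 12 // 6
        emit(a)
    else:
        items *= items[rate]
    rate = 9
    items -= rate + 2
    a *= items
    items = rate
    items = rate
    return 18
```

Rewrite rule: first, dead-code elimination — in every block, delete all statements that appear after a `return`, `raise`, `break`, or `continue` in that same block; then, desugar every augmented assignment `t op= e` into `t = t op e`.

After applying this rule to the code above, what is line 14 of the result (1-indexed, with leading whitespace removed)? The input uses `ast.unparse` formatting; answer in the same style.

a = a * items

Transformed code:
def combine(rate, a, items):
    log(rate)
    record(rate)
    for seq in a:
        items = items + rate // a
        if 18 != 17:
            continue
    if 17 < items >= 33:
        return 28
    else:
        items = items * items[rate]
    rate = 9
    items = items - (rate + 2)
    a = a * items
    items = rate
    items = rate
    return 18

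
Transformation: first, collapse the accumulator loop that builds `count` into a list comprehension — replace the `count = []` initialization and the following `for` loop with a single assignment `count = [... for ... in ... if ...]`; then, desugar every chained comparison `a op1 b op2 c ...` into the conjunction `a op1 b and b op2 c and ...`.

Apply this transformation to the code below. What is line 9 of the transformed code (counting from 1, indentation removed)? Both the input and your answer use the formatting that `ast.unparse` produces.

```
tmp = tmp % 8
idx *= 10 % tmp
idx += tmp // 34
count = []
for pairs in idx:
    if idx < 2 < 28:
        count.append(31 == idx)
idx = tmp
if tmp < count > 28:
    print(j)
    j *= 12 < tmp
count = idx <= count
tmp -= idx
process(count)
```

Transformed code:
tmp = tmp % 8
idx *= 10 % tmp
idx += tmp // 34
count = [31 == idx for pairs in idx if idx < 2 and 2 < 28]
idx = tmp
if tmp < count and count > 28:
    print(j)
    j *= 12 < tmp
count = idx <= count
tmp -= idx
process(count)

count = idx <= count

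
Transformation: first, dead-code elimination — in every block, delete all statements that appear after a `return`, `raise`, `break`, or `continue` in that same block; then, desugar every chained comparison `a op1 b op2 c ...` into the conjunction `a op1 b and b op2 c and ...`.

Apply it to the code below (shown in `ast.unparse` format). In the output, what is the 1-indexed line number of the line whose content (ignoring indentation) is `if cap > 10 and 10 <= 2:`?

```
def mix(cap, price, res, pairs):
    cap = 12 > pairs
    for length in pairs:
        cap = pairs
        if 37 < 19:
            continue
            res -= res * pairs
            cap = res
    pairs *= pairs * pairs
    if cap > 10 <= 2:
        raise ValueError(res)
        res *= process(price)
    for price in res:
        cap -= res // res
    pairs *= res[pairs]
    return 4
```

8

Transformed code:
def mix(cap, price, res, pairs):
    cap = 12 > pairs
    for length in pairs:
        cap = pairs
        if 37 < 19:
            continue
    pairs *= pairs * pairs
    if cap > 10 and 10 <= 2:
        raise ValueError(res)
    for price in res:
        cap -= res // res
    pairs *= res[pairs]
    return 4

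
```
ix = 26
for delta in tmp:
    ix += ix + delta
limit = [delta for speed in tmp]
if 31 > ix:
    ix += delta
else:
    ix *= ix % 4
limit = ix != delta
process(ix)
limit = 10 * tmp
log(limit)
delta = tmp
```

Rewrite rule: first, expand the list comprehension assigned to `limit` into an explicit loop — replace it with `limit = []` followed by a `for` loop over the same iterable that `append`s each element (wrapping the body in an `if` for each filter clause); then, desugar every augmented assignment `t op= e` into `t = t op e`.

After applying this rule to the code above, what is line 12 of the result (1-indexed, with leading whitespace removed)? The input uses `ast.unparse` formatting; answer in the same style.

process(ix)

Transformed code:
ix = 26
for delta in tmp:
    ix = ix + (ix + delta)
limit = []
for speed in tmp:
    limit.append(delta)
if 31 > ix:
    ix = ix + delta
else:
    ix = ix * (ix % 4)
limit = ix != delta
process(ix)
limit = 10 * tmp
log(limit)
delta = tmp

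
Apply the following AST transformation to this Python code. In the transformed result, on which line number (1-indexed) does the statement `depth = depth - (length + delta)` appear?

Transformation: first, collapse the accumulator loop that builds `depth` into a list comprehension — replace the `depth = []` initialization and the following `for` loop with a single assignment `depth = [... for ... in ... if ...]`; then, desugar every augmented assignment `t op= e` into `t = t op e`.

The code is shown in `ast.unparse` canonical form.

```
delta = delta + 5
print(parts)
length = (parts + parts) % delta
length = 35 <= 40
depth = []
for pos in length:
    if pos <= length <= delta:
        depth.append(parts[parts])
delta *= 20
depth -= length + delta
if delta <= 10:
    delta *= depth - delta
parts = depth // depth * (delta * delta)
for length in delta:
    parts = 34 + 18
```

Transformed code:
delta = delta + 5
print(parts)
length = (parts + parts) % delta
length = 35 <= 40
depth = [parts[parts] for pos in length if pos <= length <= delta]
delta = delta * 20
depth = depth - (length + delta)
if delta <= 10:
    delta = delta * (depth - delta)
parts = depth // depth * (delta * delta)
for length in delta:
    parts = 34 + 18

7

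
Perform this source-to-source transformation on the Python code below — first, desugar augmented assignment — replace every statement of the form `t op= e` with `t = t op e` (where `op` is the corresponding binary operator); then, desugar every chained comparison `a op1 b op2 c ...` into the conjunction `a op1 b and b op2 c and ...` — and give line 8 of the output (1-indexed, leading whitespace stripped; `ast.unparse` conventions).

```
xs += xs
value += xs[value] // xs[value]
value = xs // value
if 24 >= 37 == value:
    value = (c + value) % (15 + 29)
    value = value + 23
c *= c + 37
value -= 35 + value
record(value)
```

value = value - (35 + value)

Transformed code:
xs = xs + xs
value = value + xs[value] // xs[value]
value = xs // value
if 24 >= 37 and 37 == value:
    value = (c + value) % (15 + 29)
    value = value + 23
c = c * (c + 37)
value = value - (35 + value)
record(value)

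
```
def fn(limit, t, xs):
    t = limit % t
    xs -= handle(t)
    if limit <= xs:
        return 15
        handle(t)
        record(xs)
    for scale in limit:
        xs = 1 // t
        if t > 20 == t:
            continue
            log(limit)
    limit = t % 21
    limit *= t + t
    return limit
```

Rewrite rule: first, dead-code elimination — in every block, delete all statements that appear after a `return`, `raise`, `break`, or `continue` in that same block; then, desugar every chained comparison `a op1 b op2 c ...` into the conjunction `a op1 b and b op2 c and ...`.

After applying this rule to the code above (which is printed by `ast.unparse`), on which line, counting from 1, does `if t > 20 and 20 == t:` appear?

8

Transformed code:
def fn(limit, t, xs):
    t = limit % t
    xs -= handle(t)
    if limit <= xs:
        return 15
    for scale in limit:
        xs = 1 // t
        if t > 20 and 20 == t:
            continue
    limit = t % 21
    limit *= t + t
    return limit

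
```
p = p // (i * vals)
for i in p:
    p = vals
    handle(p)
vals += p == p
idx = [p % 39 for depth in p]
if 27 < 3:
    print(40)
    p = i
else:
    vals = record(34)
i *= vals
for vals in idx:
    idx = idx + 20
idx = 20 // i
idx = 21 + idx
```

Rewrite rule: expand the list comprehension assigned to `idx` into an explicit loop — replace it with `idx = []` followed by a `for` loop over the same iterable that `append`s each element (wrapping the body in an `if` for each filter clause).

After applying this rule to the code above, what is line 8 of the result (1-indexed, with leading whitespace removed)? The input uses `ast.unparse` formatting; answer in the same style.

Transformed code:
p = p // (i * vals)
for i in p:
    p = vals
    handle(p)
vals += p == p
idx = []
for depth in p:
    idx.append(p % 39)
if 27 < 3:
    print(40)
    p = i
else:
    vals = record(34)
i *= vals
for vals in idx:
    idx = idx + 20
idx = 20 // i
idx = 21 + idx

idx.append(p % 39)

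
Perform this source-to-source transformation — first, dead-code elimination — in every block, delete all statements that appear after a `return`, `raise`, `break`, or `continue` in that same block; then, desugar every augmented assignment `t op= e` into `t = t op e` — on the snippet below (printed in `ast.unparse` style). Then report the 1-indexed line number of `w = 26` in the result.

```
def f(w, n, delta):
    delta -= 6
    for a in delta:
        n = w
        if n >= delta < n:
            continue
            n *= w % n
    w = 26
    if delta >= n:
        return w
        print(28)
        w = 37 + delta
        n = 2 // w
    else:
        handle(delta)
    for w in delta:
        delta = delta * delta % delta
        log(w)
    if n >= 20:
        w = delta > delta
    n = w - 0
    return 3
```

Transformed code:
def f(w, n, delta):
    delta = delta - 6
    for a in delta:
        n = w
        if n >= delta < n:
            continue
    w = 26
    if delta >= n:
        return w
    else:
        handle(delta)
    for w in delta:
        delta = delta * delta % delta
        log(w)
    if n >= 20:
        w = delta > delta
    n = w - 0
    return 3

7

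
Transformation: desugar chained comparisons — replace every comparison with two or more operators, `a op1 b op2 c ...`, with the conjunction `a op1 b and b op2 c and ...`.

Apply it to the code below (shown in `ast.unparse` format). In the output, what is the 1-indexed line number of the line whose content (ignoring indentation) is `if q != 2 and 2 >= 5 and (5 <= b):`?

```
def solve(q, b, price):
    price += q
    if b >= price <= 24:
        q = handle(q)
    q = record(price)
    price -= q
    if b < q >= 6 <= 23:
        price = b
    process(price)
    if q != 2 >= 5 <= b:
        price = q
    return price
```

Transformed code:
def solve(q, b, price):
    price += q
    if b >= price and price <= 24:
        q = handle(q)
    q = record(price)
    price -= q
    if b < q and q >= 6 and (6 <= 23):
        price = b
    process(price)
    if q != 2 and 2 >= 5 and (5 <= b):
        price = q
    return price

10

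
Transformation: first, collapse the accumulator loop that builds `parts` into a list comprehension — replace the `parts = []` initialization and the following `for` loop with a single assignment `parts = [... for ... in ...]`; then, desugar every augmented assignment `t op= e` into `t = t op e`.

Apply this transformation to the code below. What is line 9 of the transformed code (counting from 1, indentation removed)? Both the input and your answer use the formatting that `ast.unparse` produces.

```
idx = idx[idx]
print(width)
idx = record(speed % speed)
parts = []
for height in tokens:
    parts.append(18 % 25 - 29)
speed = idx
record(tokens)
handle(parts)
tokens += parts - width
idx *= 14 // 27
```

Transformed code:
idx = idx[idx]
print(width)
idx = record(speed % speed)
parts = [18 % 25 - 29 for height in tokens]
speed = idx
record(tokens)
handle(parts)
tokens = tokens + (parts - width)
idx = idx * (14 // 27)

idx = idx * (14 // 27)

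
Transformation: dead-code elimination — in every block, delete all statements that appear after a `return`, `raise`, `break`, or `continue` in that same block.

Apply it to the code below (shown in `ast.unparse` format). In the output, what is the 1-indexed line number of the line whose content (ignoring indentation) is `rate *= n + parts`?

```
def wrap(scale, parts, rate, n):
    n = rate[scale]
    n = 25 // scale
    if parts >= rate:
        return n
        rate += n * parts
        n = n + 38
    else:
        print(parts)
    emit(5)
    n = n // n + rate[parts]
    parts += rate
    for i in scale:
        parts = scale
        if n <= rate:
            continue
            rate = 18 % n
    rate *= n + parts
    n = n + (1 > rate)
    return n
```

15

Transformed code:
def wrap(scale, parts, rate, n):
    n = rate[scale]
    n = 25 // scale
    if parts >= rate:
        return n
    else:
        print(parts)
    emit(5)
    n = n // n + rate[parts]
    parts += rate
    for i in scale:
        parts = scale
        if n <= rate:
            continue
    rate *= n + parts
    n = n + (1 > rate)
    return n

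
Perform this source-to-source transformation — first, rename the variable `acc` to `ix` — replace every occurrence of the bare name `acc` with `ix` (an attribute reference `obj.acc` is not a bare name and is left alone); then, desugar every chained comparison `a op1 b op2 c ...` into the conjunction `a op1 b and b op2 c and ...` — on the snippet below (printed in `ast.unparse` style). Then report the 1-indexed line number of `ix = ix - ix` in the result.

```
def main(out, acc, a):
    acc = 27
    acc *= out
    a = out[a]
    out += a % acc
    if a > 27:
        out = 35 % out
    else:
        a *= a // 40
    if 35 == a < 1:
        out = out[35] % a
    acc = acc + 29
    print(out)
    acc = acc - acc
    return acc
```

14

Transformed code:
def main(out, ix, a):
    ix = 27
    ix *= out
    a = out[a]
    out += a % ix
    if a > 27:
        out = 35 % out
    else:
        a *= a // 40
    if 35 == a and a < 1:
        out = out[35] % a
    ix = ix + 29
    print(out)
    ix = ix - ix
    return ix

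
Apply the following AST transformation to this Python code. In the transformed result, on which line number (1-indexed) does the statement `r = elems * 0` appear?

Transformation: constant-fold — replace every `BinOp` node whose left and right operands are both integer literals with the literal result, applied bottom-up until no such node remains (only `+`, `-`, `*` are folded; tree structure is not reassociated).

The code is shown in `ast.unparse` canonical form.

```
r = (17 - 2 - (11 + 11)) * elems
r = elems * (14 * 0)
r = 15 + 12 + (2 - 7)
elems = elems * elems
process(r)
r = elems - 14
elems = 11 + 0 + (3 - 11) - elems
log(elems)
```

Transformed code:
r = -7 * elems
r = elems * 0
r = 22
elems = elems * elems
process(r)
r = elems - 14
elems = 3 - elems
log(elems)

2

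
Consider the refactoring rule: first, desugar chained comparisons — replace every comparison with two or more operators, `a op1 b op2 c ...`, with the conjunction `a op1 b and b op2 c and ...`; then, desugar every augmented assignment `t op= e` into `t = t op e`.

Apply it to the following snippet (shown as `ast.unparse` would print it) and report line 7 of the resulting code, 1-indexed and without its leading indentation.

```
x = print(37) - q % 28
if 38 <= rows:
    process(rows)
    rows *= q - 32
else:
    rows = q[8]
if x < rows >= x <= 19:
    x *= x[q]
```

Transformed code:
x = print(37) - q % 28
if 38 <= rows:
    process(rows)
    rows = rows * (q - 32)
else:
    rows = q[8]
if x < rows and rows >= x and (x <= 19):
    x = x * x[q]

if x < rows and rows >= x and (x <= 19):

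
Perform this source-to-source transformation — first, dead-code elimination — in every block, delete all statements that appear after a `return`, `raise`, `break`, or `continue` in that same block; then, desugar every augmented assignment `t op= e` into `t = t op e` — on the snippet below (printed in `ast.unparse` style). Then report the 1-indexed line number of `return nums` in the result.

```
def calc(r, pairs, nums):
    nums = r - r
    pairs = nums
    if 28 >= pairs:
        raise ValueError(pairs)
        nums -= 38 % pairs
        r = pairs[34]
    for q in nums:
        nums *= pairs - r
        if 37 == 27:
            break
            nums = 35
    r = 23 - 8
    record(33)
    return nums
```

Transformed code:
def calc(r, pairs, nums):
    nums = r - r
    pairs = nums
    if 28 >= pairs:
        raise ValueError(pairs)
    for q in nums:
        nums = nums * (pairs - r)
        if 37 == 27:
            break
    r = 23 - 8
    record(33)
    return nums

12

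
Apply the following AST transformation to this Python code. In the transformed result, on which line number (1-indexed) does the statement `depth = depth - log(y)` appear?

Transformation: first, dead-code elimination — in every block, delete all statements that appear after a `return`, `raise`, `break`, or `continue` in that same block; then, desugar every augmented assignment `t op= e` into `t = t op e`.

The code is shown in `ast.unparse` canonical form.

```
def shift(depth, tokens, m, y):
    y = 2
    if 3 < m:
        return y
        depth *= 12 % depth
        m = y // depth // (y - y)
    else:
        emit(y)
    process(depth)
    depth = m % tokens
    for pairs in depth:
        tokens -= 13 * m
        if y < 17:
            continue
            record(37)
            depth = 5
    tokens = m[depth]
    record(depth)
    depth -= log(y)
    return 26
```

Transformed code:
def shift(depth, tokens, m, y):
    y = 2
    if 3 < m:
        return y
    else:
        emit(y)
    process(depth)
    depth = m % tokens
    for pairs in depth:
        tokens = tokens - 13 * m
        if y < 17:
            continue
    tokens = m[depth]
    record(depth)
    depth = depth - log(y)
    return 26

15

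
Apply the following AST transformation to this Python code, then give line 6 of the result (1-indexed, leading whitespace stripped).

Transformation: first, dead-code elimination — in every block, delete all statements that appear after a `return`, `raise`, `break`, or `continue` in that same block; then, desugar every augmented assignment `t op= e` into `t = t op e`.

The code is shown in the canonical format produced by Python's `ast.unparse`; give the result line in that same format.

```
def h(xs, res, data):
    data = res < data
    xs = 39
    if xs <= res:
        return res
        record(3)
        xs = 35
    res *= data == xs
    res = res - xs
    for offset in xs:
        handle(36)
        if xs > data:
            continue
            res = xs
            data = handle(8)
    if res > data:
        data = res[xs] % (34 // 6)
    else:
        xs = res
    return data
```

res = res * (data == xs)

Transformed code:
def h(xs, res, data):
    data = res < data
    xs = 39
    if xs <= res:
        return res
    res = res * (data == xs)
    res = res - xs
    for offset in xs:
        handle(36)
        if xs > data:
            continue
    if res > data:
        data = res[xs] % (34 // 6)
    else:
        xs = res
    return data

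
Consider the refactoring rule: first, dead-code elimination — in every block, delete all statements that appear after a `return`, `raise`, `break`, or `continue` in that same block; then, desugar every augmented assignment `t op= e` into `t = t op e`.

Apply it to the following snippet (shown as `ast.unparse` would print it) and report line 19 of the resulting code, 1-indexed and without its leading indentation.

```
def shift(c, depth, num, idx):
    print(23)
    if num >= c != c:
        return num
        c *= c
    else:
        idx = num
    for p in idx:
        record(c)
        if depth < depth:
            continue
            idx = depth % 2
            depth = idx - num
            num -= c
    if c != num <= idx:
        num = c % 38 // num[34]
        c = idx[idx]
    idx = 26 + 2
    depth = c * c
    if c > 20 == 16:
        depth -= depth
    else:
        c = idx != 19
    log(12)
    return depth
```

Transformed code:
def shift(c, depth, num, idx):
    print(23)
    if num >= c != c:
        return num
    else:
        idx = num
    for p in idx:
        record(c)
        if depth < depth:
            continue
    if c != num <= idx:
        num = c % 38 // num[34]
        c = idx[idx]
    idx = 26 + 2
    depth = c * c
    if c > 20 == 16:
        depth = depth - depth
    else:
        c = idx != 19
    log(12)
    return depth

c = idx != 19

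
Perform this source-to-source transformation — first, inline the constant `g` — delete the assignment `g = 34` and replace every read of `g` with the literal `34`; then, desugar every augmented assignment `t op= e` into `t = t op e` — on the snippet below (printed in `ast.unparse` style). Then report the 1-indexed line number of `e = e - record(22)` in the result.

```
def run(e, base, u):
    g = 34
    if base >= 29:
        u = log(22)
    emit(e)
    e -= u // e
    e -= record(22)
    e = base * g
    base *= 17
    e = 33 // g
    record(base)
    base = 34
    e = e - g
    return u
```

Transformed code:
def run(e, base, u):
    if base >= 29:
        u = log(22)
    emit(e)
    e = e - u // e
    e = e - record(22)
    e = base * 34
    base = base * 17
    e = 33 // 34
    record(base)
    base = 34
    e = e - 34
    return u

6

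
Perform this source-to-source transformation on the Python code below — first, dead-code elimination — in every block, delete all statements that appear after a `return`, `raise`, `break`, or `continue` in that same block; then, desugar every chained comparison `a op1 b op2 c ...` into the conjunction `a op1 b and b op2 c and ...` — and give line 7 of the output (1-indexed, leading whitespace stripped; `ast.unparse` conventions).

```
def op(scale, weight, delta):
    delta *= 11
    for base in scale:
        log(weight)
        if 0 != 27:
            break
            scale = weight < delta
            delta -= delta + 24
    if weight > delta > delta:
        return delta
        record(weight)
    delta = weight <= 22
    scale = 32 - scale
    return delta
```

if weight > delta and delta > delta:

Transformed code:
def op(scale, weight, delta):
    delta *= 11
    for base in scale:
        log(weight)
        if 0 != 27:
            break
    if weight > delta and delta > delta:
        return delta
    delta = weight <= 22
    scale = 32 - scale
    return delta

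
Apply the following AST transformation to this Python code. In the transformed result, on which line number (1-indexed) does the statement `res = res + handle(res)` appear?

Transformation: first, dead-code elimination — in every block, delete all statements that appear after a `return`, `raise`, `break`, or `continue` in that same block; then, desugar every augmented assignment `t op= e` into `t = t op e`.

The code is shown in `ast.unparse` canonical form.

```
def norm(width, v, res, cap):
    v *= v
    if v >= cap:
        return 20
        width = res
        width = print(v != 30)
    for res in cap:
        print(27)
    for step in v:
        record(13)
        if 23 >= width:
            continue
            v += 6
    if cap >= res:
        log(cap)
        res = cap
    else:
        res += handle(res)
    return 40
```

Transformed code:
def norm(width, v, res, cap):
    v = v * v
    if v >= cap:
        return 20
    for res in cap:
        print(27)
    for step in v:
        record(13)
        if 23 >= width:
            continue
    if cap >= res:
        log(cap)
        res = cap
    else:
        res = res + handle(res)
    return 40

15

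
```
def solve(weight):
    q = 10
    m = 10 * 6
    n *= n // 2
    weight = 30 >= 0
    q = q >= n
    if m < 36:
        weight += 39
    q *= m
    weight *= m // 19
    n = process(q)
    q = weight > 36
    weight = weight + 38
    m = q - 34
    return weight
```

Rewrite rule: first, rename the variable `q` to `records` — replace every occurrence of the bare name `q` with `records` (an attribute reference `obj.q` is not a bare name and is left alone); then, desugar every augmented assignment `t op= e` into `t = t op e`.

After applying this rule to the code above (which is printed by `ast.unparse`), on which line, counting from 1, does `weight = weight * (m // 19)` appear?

10

Transformed code:
def solve(weight):
    records = 10
    m = 10 * 6
    n = n * (n // 2)
    weight = 30 >= 0
    records = records >= n
    if m < 36:
        weight = weight + 39
    records = records * m
    weight = weight * (m // 19)
    n = process(records)
    records = weight > 36
    weight = weight + 38
    m = records - 34
    return weight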